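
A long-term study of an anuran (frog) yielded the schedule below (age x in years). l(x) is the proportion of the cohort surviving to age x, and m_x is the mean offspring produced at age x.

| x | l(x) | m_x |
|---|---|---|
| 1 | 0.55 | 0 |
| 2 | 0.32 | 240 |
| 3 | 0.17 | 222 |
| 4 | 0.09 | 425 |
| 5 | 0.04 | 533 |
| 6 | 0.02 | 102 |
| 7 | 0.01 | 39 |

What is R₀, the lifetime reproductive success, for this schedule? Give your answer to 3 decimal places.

176.540

R₀ = Σ l(x) m_x:
  age 1: 0.55 × 0 = 0.0000
  age 2: 0.32 × 240 = 76.8000
  age 3: 0.17 × 222 = 37.7400
  age 4: 0.09 × 425 = 38.2500
  age 5: 0.04 × 533 = 21.3200
  age 6: 0.02 × 102 = 2.0400
  age 7: 0.01 × 39 = 0.3900
R₀ = 0.0000 + 76.8000 + 37.7400 + 38.2500 + 21.3200 + 2.0400 + 0.3900 = 176.5400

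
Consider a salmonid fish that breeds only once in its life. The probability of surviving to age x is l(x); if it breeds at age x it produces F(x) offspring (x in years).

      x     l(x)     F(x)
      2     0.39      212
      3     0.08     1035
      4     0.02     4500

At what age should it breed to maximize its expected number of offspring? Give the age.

4

Expected offspring if breeding at age x = l(x) × F(x):
  age 2: 0.39 × 212 = 82.680
  age 3: 0.08 × 1035 = 82.800
  age 4: 0.02 × 4500 = 90.000
Maximum at age 4 (90.000).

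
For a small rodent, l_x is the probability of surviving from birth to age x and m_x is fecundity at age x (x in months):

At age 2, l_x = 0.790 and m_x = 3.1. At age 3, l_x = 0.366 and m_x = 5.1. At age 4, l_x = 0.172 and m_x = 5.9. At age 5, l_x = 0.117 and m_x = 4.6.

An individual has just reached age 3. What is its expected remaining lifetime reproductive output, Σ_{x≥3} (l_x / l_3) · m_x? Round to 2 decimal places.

9.34

l_3 = 0.366. Conditional survival from age 3 to x is l_x / l_3.
  x=3: (0.366/0.366) × 5.1 = 5.1000
  x=4: (0.172/0.366) × 5.9 = 2.7727
  x=5: (0.117/0.366) × 4.6 = 1.4705
Sum = 5.1000 + 2.7727 + 1.4705 = 9.3432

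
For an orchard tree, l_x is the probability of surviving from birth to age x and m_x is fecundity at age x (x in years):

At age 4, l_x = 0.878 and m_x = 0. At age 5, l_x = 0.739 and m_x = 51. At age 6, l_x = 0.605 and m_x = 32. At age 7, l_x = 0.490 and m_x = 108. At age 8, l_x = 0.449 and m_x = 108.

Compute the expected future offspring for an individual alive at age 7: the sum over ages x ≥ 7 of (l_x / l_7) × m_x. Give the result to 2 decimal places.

l_7 = 0.490. Conditional survival from age 7 to x is l_x / l_7.
  x=7: (0.490/0.490) × 108 = 108.0000
  x=8: (0.449/0.490) × 108 = 98.9633
Sum = 108.0000 + 98.9633 = 206.9633

206.96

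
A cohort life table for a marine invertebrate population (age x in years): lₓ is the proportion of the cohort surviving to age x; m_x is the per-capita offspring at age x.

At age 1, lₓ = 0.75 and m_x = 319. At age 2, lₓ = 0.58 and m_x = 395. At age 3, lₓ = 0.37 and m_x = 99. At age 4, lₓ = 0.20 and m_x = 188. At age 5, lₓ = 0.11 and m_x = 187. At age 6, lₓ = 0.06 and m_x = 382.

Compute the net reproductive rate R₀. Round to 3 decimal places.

586.070

R₀ = Σ lₓ m_x:
  age 1: 0.75 × 319 = 239.2500
  age 2: 0.58 × 395 = 229.1000
  age 3: 0.37 × 99 = 36.6300
  age 4: 0.20 × 188 = 37.6000
  age 5: 0.11 × 187 = 20.5700
  age 6: 0.06 × 382 = 22.9200
R₀ = 239.2500 + 229.1000 + 36.6300 + 37.6000 + 20.5700 + 22.9200 = 586.0700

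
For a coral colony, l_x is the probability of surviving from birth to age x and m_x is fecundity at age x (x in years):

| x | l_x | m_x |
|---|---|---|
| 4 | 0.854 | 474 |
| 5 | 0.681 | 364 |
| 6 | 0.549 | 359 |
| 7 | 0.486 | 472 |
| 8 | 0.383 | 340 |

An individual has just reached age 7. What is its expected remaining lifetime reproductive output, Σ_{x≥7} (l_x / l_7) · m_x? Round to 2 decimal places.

l_7 = 0.486. Conditional survival from age 7 to x is l_x / l_7.
  x=7: (0.486/0.486) × 472 = 472.0000
  x=8: (0.383/0.486) × 340 = 267.9424
Sum = 472.0000 + 267.9424 = 739.9424

739.94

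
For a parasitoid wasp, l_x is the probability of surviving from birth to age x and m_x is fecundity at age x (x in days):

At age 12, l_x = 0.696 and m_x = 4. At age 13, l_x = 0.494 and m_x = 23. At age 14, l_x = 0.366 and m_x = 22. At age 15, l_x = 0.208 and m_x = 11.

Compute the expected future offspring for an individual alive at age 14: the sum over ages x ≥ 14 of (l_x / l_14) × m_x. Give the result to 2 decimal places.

28.25

l_14 = 0.366. Conditional survival from age 14 to x is l_x / l_14.
  x=14: (0.366/0.366) × 22 = 22.0000
  x=15: (0.208/0.366) × 11 = 6.2514
Sum = 22.0000 + 6.2514 = 28.2514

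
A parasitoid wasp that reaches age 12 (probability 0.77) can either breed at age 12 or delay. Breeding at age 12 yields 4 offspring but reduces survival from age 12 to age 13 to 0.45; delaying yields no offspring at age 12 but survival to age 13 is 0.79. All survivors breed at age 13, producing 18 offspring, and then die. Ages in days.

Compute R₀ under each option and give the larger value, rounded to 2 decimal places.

breed at age 12: R₀ = 0.77 × (4 + 0.45 × 18) = 0.77 × 12.1000 = 9.3170
delay to age 13: R₀ = 0.77 × (0.79 × 18) = 0.77 × 14.2200 = 10.9494
Higher: delay to age 13 (10.9494).

10.95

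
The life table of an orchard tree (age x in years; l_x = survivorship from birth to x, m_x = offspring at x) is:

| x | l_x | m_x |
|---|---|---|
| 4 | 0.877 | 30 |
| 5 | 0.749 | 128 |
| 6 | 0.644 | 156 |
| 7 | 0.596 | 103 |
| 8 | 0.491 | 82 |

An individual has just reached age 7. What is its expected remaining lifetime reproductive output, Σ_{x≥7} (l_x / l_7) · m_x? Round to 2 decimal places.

l_7 = 0.596. Conditional survival from age 7 to x is l_x / l_7.
  x=7: (0.596/0.596) × 103 = 103.0000
  x=8: (0.491/0.596) × 82 = 67.5537
Sum = 103.0000 + 67.5537 = 170.5537

170.55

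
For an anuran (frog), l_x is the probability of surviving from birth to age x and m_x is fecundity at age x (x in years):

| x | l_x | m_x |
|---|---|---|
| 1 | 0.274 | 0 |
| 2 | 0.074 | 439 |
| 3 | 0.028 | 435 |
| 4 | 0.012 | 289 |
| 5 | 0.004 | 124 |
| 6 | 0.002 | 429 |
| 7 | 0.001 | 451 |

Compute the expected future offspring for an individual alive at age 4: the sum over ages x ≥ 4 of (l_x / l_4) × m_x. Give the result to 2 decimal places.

439.42

l_4 = 0.012. Conditional survival from age 4 to x is l_x / l_4.
  x=4: (0.012/0.012) × 289 = 289.0000
  x=5: (0.004/0.012) × 124 = 41.3333
  x=6: (0.002/0.012) × 429 = 71.5000
  x=7: (0.001/0.012) × 451 = 37.5833
Sum = 289.0000 + 41.3333 + 71.5000 + 37.5833 = 439.4167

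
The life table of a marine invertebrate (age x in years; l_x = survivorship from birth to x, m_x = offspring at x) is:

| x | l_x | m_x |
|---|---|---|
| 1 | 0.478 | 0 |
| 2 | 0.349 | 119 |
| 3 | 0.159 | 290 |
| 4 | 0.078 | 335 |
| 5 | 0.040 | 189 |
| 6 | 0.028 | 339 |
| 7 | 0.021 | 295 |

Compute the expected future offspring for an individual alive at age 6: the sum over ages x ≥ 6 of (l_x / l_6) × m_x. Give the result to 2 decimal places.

560.25

l_6 = 0.028. Conditional survival from age 6 to x is l_x / l_6.
  x=6: (0.028/0.028) × 339 = 339.0000
  x=7: (0.021/0.028) × 295 = 221.2500
Sum = 339.0000 + 221.2500 = 560.2500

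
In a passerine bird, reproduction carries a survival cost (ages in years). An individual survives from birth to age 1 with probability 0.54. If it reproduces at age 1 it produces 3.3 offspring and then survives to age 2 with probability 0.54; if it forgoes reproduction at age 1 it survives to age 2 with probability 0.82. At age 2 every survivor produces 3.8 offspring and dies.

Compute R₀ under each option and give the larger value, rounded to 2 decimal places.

breed at age 1: R₀ = 0.54 × (3.3 + 0.54 × 3.8) = 0.54 × 5.3520 = 2.8901
delay to age 2: R₀ = 0.54 × (0.82 × 3.8) = 0.54 × 3.1160 = 1.6826
Higher: breed at age 1 (2.8901).

2.89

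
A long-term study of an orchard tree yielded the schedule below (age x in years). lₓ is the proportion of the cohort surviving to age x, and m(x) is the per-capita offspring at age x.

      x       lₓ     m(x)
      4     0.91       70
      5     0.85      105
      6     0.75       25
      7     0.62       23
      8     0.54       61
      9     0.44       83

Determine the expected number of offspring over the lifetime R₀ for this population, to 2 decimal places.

R₀ = Σ lₓ m(x):
  age 4: 0.91 × 70 = 63.7000
  age 5: 0.85 × 105 = 89.2500
  age 6: 0.75 × 25 = 18.7500
  age 7: 0.62 × 23 = 14.2600
  age 8: 0.54 × 61 = 32.9400
  age 9: 0.44 × 83 = 36.5200
R₀ = 63.7000 + 89.2500 + 18.7500 + 14.2600 + 32.9400 + 36.5200 = 255.4200

255.42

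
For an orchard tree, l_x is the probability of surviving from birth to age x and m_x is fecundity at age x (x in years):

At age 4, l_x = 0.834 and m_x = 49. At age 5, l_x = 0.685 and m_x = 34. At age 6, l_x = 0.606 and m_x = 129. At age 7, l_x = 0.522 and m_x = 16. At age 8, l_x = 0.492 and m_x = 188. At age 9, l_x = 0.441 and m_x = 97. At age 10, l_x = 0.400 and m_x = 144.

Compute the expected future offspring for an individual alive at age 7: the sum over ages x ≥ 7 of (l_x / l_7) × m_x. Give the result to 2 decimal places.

385.49

l_7 = 0.522. Conditional survival from age 7 to x is l_x / l_7.
  x=7: (0.522/0.522) × 16 = 16.0000
  x=8: (0.492/0.522) × 188 = 177.1954
  x=9: (0.441/0.522) × 97 = 81.9483
  x=10: (0.400/0.522) × 144 = 110.3448
Sum = 16.0000 + 177.1954 + 81.9483 + 110.3448 = 385.4885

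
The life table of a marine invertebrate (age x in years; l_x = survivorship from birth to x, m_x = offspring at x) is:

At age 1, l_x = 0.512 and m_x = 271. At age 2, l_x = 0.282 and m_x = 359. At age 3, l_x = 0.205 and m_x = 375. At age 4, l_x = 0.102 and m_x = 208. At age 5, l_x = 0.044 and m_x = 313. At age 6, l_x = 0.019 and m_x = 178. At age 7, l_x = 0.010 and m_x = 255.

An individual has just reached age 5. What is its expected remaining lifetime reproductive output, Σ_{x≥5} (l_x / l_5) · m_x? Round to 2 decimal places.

447.82

l_5 = 0.044. Conditional survival from age 5 to x is l_x / l_5.
  x=5: (0.044/0.044) × 313 = 313.0000
  x=6: (0.019/0.044) × 178 = 76.8636
  x=7: (0.010/0.044) × 255 = 57.9545
Sum = 313.0000 + 76.8636 + 57.9545 = 447.8182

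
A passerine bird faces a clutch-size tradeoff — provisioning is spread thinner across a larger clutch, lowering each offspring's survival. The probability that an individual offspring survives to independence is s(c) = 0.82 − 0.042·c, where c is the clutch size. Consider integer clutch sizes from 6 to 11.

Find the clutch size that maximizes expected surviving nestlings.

10

Expected surviving nestlings = c × s(c):
  c=6: 6 × 0.568 = 3.408
  c=7: 7 × 0.526 = 3.682
  c=8: 8 × 0.484 = 3.872
  c=9: 9 × 0.442 = 3.978
  c=10: 10 × 0.400 = 4.000
  c=11: 11 × 0.358 = 3.938
Maximum at c = 10 (4.000 surviving nestlings).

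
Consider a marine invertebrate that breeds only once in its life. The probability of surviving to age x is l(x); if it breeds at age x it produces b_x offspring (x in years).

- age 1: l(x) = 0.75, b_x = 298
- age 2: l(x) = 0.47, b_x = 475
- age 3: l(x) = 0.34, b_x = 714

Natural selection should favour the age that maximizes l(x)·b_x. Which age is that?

Expected offspring if breeding at age x = l(x) × b_x:
  age 1: 0.75 × 298 = 223.500
  age 2: 0.47 × 475 = 223.250
  age 3: 0.34 × 714 = 242.760
Maximum at age 3 (242.760).

3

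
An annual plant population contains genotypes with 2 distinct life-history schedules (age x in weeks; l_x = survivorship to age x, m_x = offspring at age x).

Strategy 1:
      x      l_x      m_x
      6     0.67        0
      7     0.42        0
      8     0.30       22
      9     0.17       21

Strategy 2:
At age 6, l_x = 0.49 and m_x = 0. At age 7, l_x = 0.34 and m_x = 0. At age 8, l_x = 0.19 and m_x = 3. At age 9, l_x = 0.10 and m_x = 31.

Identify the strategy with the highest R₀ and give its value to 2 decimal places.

Strategy 1: R₀ = 0.67×0 + 0.42×0 + 0.30×22 + 0.17×21 = 10.1700
Strategy 2: R₀ = 0.49×0 + 0.34×0 + 0.19×3 + 0.10×31 = 3.6700
Highest R₀: strategy 1 with 10.1700.

10.17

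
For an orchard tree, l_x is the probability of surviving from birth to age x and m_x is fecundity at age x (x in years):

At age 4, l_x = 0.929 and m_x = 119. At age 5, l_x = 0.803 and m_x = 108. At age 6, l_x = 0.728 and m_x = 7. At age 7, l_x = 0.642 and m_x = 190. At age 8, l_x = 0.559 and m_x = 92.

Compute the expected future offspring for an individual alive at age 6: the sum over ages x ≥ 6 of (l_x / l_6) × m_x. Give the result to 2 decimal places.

l_6 = 0.728. Conditional survival from age 6 to x is l_x / l_6.
  x=6: (0.728/0.728) × 7 = 7.0000
  x=7: (0.642/0.728) × 190 = 167.5549
  x=8: (0.559/0.728) × 92 = 70.6429
Sum = 7.0000 + 167.5549 + 70.6429 = 245.1978

245.20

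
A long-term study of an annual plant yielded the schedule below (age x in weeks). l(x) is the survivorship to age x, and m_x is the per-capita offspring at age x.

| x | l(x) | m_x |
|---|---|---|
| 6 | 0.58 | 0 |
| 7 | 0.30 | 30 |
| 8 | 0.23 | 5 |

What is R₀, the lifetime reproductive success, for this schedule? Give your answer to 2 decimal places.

R₀ = Σ l(x) m_x:
  age 6: 0.58 × 0 = 0.0000
  age 7: 0.30 × 30 = 9.0000
  age 8: 0.23 × 5 = 1.1500
R₀ = 0.0000 + 9.0000 + 1.1500 = 10.1500

10.15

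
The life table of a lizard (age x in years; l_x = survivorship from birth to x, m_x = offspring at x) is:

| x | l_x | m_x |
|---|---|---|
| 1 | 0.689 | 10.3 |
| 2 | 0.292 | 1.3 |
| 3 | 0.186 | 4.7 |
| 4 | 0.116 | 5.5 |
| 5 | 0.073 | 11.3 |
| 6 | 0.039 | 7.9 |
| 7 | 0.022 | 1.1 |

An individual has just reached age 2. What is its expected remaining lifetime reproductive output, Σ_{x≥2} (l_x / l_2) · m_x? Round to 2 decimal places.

l_2 = 0.292. Conditional survival from age 2 to x is l_x / l_2.
  x=2: (0.292/0.292) × 1.3 = 1.3000
  x=3: (0.186/0.292) × 4.7 = 2.9938
  x=4: (0.116/0.292) × 5.5 = 2.1849
  x=5: (0.073/0.292) × 11.3 = 2.8250
  x=6: (0.039/0.292) × 7.9 = 1.0551
  x=7: (0.022/0.292) × 1.1 = 0.0829
Sum = 1.3000 + 2.9938 + 2.1849 + 2.8250 + 1.0551 + 0.0829 = 10.4418

10.44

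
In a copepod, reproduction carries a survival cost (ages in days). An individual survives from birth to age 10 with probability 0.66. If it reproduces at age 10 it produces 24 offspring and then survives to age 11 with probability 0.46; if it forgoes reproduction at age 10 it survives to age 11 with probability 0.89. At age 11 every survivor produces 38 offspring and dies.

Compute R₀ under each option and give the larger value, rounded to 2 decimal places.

27.38

breed at age 10: R₀ = 0.66 × (24 + 0.46 × 38) = 0.66 × 41.4800 = 27.3768
delay to age 11: R₀ = 0.66 × (0.89 × 38) = 0.66 × 33.8200 = 22.3212
Higher: breed at age 10 (27.3768).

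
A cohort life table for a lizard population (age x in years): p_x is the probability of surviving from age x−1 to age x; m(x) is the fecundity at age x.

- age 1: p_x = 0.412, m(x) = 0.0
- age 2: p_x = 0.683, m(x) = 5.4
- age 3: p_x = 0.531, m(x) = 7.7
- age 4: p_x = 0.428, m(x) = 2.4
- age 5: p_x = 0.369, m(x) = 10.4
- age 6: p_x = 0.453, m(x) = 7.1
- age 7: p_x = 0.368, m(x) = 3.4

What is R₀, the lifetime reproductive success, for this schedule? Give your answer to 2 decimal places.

Survivorship from birth: l_x = p_1·p_2·…·p_x.
  l_1 = 0.41200
  l_2 = 0.28140
  l_3 = 0.14942
  l_4 = 0.06395
  l_5 = 0.02360
  l_6 = 0.01069
  l_7 = 0.00393
R₀ = Σ l_x m(x):
  age 1: 0.41200 × 0.0 = 0.0000
  age 2: 0.28140 × 5.4 = 1.5196
  age 3: 0.14942 × 7.7 = 1.1505
  age 4: 0.06395 × 2.4 = 0.1535
  age 5: 0.02360 × 10.4 = 0.2454
  age 6: 0.01069 × 7.1 = 0.0759
  age 7: 0.00393 × 3.4 = 0.0134
R₀ = 0.0000 + 1.5196 + 1.1505 + 0.1535 + 0.2454 + 0.0759 + 0.0134 = 3.1583

3.16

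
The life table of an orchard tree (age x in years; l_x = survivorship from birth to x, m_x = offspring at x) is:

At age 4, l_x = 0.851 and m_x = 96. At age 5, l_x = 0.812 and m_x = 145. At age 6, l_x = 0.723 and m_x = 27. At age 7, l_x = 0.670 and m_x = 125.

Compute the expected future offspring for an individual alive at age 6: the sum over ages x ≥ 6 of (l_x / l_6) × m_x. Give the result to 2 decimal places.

142.84

l_6 = 0.723. Conditional survival from age 6 to x is l_x / l_6.
  x=6: (0.723/0.723) × 27 = 27.0000
  x=7: (0.670/0.723) × 125 = 115.8368
Sum = 27.0000 + 115.8368 = 142.8368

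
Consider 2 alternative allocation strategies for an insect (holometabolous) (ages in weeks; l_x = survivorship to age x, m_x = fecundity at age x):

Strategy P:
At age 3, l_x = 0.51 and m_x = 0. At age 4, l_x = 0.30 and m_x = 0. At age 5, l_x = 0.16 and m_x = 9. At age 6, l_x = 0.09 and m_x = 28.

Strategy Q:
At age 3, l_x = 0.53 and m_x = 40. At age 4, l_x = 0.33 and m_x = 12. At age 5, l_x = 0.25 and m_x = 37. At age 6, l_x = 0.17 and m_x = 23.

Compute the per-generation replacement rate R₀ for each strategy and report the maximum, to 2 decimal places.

38.32

Strategy P: R₀ = 0.51×0 + 0.30×0 + 0.16×9 + 0.09×28 = 3.9600
Strategy Q: R₀ = 0.53×40 + 0.33×12 + 0.25×37 + 0.17×23 = 38.3200
Highest R₀: strategy Q with 38.3200.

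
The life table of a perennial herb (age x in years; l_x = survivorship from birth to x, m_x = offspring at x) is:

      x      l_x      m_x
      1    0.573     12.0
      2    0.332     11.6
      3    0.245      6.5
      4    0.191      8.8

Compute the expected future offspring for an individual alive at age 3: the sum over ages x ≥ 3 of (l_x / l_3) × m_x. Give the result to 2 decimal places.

l_3 = 0.245. Conditional survival from age 3 to x is l_x / l_3.
  x=3: (0.245/0.245) × 6.5 = 6.5000
  x=4: (0.191/0.245) × 8.8 = 6.8604
Sum = 6.5000 + 6.8604 = 13.3604

13.36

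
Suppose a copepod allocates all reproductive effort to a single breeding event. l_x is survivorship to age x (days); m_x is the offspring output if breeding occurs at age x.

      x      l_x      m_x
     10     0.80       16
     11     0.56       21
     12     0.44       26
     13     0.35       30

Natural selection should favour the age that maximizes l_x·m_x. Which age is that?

Expected offspring if breeding at age x = l_x × m_x:
  age 10: 0.80 × 16 = 12.800
  age 11: 0.56 × 21 = 11.760
  age 12: 0.44 × 26 = 11.440
  age 13: 0.35 × 30 = 10.500
Maximum at age 10 (12.800).

10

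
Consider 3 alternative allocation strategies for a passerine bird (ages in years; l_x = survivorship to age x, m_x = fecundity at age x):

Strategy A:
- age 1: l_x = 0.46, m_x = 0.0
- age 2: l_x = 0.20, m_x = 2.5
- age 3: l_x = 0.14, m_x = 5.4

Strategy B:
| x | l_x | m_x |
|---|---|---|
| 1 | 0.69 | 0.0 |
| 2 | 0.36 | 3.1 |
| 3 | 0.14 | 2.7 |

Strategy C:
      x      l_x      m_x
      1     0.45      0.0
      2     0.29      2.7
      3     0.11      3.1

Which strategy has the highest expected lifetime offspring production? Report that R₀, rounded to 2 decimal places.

Strategy A: R₀ = 0.46×0.0 + 0.20×2.5 + 0.14×5.4 = 1.2560
Strategy B: R₀ = 0.69×0.0 + 0.36×3.1 + 0.14×2.7 = 1.4940
Strategy C: R₀ = 0.45×0.0 + 0.29×2.7 + 0.11×3.1 = 1.1240
Highest R₀: strategy B with 1.4940.

1.49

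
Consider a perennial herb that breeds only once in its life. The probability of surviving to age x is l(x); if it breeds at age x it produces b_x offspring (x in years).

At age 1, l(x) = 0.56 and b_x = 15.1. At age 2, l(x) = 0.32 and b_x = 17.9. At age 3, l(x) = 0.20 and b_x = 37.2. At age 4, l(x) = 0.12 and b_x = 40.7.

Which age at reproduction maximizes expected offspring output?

1

Expected offspring if breeding at age x = l(x) × b_x:
  age 1: 0.56 × 15.1 = 8.456
  age 2: 0.32 × 17.9 = 5.728
  age 3: 0.20 × 37.2 = 7.440
  age 4: 0.12 × 40.7 = 4.884
Maximum at age 1 (8.456).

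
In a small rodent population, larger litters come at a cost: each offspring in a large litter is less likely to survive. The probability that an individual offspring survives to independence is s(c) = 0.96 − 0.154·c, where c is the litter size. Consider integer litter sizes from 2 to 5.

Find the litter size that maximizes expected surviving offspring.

Expected surviving offspring = c × s(c):
  c=2: 2 × 0.652 = 1.304
  c=3: 3 × 0.498 = 1.494
  c=4: 4 × 0.344 = 1.376
  c=5: 5 × 0.190 = 0.950
Maximum at c = 3 (1.494 surviving offspring).

3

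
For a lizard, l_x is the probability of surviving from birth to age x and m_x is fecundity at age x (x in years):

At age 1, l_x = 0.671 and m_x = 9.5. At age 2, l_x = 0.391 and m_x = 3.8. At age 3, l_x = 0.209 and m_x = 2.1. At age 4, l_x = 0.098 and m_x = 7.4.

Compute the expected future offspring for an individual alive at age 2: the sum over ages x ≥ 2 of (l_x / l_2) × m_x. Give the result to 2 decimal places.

6.78

l_2 = 0.391. Conditional survival from age 2 to x is l_x / l_2.
  x=2: (0.391/0.391) × 3.8 = 3.8000
  x=3: (0.209/0.391) × 2.1 = 1.1225
  x=4: (0.098/0.391) × 7.4 = 1.8547
Sum = 3.8000 + 1.1225 + 1.8547 = 6.7772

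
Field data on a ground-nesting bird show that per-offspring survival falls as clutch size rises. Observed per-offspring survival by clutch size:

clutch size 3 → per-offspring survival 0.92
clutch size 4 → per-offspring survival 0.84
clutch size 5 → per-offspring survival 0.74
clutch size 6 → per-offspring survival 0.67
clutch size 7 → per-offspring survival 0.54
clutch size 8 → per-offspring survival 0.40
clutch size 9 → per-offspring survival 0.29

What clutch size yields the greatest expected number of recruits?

Expected recruits = c × s(c):
  c=3: 3 × 0.92 = 2.760
  c=4: 4 × 0.84 = 3.360
  c=5: 5 × 0.74 = 3.700
  c=6: 6 × 0.67 = 4.020
  c=7: 7 × 0.54 = 3.780
  c=8: 8 × 0.40 = 3.200
  c=9: 9 × 0.29 = 2.610
Maximum at c = 6 (4.020 recruits).

6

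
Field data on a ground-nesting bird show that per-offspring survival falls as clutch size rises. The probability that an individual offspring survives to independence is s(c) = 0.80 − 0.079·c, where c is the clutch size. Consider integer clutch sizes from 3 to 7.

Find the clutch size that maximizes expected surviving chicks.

5

Expected surviving chicks = c × s(c):
  c=3: 3 × 0.563 = 1.689
  c=4: 4 × 0.484 = 1.936
  c=5: 5 × 0.405 = 2.025
  c=6: 6 × 0.326 = 1.956
  c=7: 7 × 0.247 = 1.729
Maximum at c = 5 (2.025 surviving chicks).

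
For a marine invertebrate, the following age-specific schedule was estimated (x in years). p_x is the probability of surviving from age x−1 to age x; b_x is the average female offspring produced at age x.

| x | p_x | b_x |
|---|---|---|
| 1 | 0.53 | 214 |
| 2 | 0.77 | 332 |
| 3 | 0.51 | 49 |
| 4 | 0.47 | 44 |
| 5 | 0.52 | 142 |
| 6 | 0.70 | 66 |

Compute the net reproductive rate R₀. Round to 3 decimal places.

Survivorship from birth: l_x = p_1·p_2·…·p_x.
  l_1 = 0.53000
  l_2 = 0.40810
  l_3 = 0.20813
  l_4 = 0.09782
  l_5 = 0.05087
  l_6 = 0.03561
R₀ = Σ l_x b_x:
  age 1: 0.53000 × 214 = 113.4200
  age 2: 0.40810 × 332 = 135.4892
  age 3: 0.20813 × 49 = 10.1984
  age 4: 0.09782 × 44 = 4.3041
  age 5: 0.05087 × 142 = 7.2235
  age 6: 0.03561 × 66 = 2.3503
R₀ = 113.4200 + 135.4892 + 10.1984 + 4.3041 + 7.2235 + 2.3503 = 272.9855

272.985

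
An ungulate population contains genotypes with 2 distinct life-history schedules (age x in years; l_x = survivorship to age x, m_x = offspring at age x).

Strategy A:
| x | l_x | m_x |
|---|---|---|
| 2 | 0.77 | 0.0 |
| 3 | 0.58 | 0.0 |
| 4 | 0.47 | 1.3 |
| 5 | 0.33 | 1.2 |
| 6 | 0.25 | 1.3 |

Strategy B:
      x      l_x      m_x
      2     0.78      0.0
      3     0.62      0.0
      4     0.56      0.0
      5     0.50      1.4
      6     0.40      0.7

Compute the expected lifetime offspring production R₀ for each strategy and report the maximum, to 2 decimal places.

Strategy A: R₀ = 0.77×0.0 + 0.58×0.0 + 0.47×1.3 + 0.33×1.2 + 0.25×1.3 = 1.3320
Strategy B: R₀ = 0.78×0.0 + 0.62×0.0 + 0.56×0.0 + 0.50×1.4 + 0.40×0.7 = 0.9800
Highest R₀: strategy A with 1.3320.

1.33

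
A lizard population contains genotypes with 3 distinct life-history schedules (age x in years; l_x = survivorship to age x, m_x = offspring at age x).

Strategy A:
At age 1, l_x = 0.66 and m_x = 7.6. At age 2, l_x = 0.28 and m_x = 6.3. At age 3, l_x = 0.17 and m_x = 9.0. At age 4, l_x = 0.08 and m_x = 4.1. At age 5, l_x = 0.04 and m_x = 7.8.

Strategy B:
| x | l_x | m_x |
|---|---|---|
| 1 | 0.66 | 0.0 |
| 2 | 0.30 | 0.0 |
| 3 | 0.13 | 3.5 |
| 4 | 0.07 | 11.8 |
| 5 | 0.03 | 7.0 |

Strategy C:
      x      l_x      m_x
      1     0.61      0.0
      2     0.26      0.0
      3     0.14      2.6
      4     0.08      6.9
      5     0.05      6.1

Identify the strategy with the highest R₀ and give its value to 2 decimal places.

Strategy A: R₀ = 0.66×7.6 + 0.28×6.3 + 0.17×9.0 + 0.08×4.1 + 0.04×7.8 = 8.9500
Strategy B: R₀ = 0.66×0.0 + 0.30×0.0 + 0.13×3.5 + 0.07×11.8 + 0.03×7.0 = 1.4910
Strategy C: R₀ = 0.61×0.0 + 0.26×0.0 + 0.14×2.6 + 0.08×6.9 + 0.05×6.1 = 1.2210
Highest R₀: strategy A with 8.9500.

8.95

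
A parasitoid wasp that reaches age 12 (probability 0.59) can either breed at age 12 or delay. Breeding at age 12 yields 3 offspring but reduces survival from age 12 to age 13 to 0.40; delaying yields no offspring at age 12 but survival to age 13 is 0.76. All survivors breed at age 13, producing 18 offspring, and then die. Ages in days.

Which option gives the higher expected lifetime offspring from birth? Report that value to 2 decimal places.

breed at age 12: R₀ = 0.59 × (3 + 0.40 × 18) = 0.59 × 10.2000 = 6.0180
delay to age 13: R₀ = 0.59 × (0.76 × 18) = 0.59 × 13.6800 = 8.0712
Higher: delay to age 13 (8.0712).

8.07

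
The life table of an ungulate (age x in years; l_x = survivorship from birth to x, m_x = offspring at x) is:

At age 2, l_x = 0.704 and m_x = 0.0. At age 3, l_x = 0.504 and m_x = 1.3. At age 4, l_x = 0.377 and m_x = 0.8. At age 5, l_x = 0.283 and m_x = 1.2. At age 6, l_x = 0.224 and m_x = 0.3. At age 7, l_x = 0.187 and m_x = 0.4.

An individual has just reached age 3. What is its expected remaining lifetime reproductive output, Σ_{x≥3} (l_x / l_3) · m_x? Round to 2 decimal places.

2.85

l_3 = 0.504. Conditional survival from age 3 to x is l_x / l_3.
  x=3: (0.504/0.504) × 1.3 = 1.3000
  x=4: (0.377/0.504) × 0.8 = 0.5984
  x=5: (0.283/0.504) × 1.2 = 0.6738
  x=6: (0.224/0.504) × 0.3 = 0.1333
  x=7: (0.187/0.504) × 0.4 = 0.1484
Sum = 1.3000 + 0.5984 + 0.6738 + 0.1333 + 0.1484 = 2.8540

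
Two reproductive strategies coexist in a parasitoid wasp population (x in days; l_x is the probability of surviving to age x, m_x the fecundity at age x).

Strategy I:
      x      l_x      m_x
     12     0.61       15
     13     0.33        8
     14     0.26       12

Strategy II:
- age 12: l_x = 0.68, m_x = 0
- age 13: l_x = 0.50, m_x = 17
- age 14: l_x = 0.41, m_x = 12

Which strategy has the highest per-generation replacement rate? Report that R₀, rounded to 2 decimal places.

14.91

Strategy I: R₀ = 0.61×15 + 0.33×8 + 0.26×12 = 14.9100
Strategy II: R₀ = 0.68×0 + 0.50×17 + 0.41×12 = 13.4200
Highest R₀: strategy I with 14.9100.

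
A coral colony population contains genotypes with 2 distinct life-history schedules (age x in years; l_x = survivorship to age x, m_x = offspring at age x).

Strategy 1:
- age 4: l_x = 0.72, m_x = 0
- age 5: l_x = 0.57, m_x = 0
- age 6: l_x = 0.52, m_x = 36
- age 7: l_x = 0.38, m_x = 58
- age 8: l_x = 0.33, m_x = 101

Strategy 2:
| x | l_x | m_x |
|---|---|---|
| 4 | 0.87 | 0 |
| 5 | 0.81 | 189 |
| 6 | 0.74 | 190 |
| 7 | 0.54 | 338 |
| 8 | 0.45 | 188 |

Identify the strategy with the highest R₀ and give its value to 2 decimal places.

Strategy 1: R₀ = 0.72×0 + 0.57×0 + 0.52×36 + 0.38×58 + 0.33×101 = 74.0900
Strategy 2: R₀ = 0.87×0 + 0.81×189 + 0.74×190 + 0.54×338 + 0.45×188 = 560.8100
Highest R₀: strategy 2 with 560.8100.

560.81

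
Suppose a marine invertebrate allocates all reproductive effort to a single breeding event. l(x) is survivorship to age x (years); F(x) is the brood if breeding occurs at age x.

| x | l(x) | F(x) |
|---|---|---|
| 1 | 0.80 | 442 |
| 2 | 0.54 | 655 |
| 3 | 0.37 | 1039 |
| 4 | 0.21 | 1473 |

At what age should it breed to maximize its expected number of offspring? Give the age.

Expected offspring if breeding at age x = l(x) × F(x):
  age 1: 0.80 × 442 = 353.600
  age 2: 0.54 × 655 = 353.700
  age 3: 0.37 × 1039 = 384.430
  age 4: 0.21 × 1473 = 309.330
Maximum at age 3 (384.430).

3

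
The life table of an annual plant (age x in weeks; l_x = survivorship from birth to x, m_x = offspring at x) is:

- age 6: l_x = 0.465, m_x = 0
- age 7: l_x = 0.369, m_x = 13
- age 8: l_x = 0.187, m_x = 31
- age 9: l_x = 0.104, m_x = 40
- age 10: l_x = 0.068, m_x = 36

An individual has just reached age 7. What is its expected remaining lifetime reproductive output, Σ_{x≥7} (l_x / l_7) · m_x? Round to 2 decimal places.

46.62

l_7 = 0.369. Conditional survival from age 7 to x is l_x / l_7.
  x=7: (0.369/0.369) × 13 = 13.0000
  x=8: (0.187/0.369) × 31 = 15.7100
  x=9: (0.104/0.369) × 40 = 11.2737
  x=10: (0.068/0.369) × 36 = 6.6341
Sum = 13.0000 + 15.7100 + 11.2737 + 6.6341 = 46.6179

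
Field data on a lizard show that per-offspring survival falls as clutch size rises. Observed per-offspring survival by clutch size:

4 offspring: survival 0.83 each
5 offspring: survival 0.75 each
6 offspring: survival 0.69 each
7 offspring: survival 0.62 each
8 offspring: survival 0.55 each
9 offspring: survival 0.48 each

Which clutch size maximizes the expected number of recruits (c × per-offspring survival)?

Expected recruits = c × s(c):
  c=4: 4 × 0.83 = 3.320
  c=5: 5 × 0.75 = 3.750
  c=6: 6 × 0.69 = 4.140
  c=7: 7 × 0.62 = 4.340
  c=8: 8 × 0.55 = 4.400
  c=9: 9 × 0.48 = 4.320
Maximum at c = 8 (4.400 recruits).

8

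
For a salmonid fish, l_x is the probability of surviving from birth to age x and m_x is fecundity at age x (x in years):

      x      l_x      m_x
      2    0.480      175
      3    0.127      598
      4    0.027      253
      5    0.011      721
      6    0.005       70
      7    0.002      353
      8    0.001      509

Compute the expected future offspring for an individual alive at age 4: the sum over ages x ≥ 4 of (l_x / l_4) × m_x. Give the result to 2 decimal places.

604.70

l_4 = 0.027. Conditional survival from age 4 to x is l_x / l_4.
  x=4: (0.027/0.027) × 253 = 253.0000
  x=5: (0.011/0.027) × 721 = 293.7407
  x=6: (0.005/0.027) × 70 = 12.9630
  x=7: (0.002/0.027) × 353 = 26.1481
  x=8: (0.001/0.027) × 509 = 18.8519
Sum = 253.0000 + 293.7407 + 12.9630 + 26.1481 + 18.8519 = 604.7037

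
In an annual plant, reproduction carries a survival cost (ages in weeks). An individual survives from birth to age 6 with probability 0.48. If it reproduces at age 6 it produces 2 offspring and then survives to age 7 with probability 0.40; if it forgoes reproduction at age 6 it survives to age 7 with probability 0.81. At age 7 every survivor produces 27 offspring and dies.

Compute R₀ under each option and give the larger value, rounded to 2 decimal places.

10.50

breed at age 6: R₀ = 0.48 × (2 + 0.40 × 27) = 0.48 × 12.8000 = 6.1440
delay to age 7: R₀ = 0.48 × (0.81 × 27) = 0.48 × 21.8700 = 10.4976
Higher: delay to age 7 (10.4976).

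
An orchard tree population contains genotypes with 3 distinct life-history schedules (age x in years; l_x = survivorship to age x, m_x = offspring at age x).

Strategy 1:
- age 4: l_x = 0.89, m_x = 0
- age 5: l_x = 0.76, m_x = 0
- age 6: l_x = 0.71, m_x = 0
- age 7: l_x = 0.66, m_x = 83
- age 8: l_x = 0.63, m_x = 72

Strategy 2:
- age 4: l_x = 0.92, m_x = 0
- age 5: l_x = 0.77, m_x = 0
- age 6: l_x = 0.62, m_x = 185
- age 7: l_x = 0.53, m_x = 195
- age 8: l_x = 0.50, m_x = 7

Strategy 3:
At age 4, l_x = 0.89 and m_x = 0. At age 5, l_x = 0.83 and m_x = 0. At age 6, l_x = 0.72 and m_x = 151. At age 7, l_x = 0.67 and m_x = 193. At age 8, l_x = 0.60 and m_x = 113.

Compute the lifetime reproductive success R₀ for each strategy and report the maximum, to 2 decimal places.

Strategy 1: R₀ = 0.89×0 + 0.76×0 + 0.71×0 + 0.66×83 + 0.63×72 = 100.1400
Strategy 2: R₀ = 0.92×0 + 0.77×0 + 0.62×185 + 0.53×195 + 0.50×7 = 221.5500
Strategy 3: R₀ = 0.89×0 + 0.83×0 + 0.72×151 + 0.67×193 + 0.60×113 = 305.8300
Highest R₀: strategy 3 with 305.8300.

305.83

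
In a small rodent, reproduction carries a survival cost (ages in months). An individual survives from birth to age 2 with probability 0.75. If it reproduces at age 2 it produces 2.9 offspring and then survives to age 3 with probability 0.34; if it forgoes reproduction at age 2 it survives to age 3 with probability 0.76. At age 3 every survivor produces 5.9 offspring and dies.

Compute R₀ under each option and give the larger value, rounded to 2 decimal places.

breed at age 2: R₀ = 0.75 × (2.9 + 0.34 × 5.9) = 0.75 × 4.9060 = 3.6795
delay to age 3: R₀ = 0.75 × (0.76 × 5.9) = 0.75 × 4.4840 = 3.3630
Higher: breed at age 2 (3.6795).

3.68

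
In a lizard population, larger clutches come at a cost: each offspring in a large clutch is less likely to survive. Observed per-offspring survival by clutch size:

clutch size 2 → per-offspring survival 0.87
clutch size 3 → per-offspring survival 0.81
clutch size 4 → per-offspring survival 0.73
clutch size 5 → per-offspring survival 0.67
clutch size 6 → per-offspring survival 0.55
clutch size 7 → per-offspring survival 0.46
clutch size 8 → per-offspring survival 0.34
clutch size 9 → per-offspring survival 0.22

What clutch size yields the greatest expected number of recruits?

5

Expected recruits = c × s(c):
  c=2: 2 × 0.87 = 1.740
  c=3: 3 × 0.81 = 2.430
  c=4: 4 × 0.73 = 2.920
  c=5: 5 × 0.67 = 3.350
  c=6: 6 × 0.55 = 3.300
  c=7: 7 × 0.46 = 3.220
  c=8: 8 × 0.34 = 2.720
  c=9: 9 × 0.22 = 1.980
Maximum at c = 5 (3.350 recruits).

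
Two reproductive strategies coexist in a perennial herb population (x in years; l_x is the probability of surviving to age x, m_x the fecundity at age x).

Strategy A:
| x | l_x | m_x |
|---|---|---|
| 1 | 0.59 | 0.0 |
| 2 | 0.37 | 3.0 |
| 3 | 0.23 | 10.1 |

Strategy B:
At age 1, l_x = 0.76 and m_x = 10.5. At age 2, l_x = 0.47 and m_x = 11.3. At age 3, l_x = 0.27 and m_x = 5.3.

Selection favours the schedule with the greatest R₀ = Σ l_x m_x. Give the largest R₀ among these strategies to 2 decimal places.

Strategy A: R₀ = 0.59×0.0 + 0.37×3.0 + 0.23×10.1 = 3.4330
Strategy B: R₀ = 0.76×10.5 + 0.47×11.3 + 0.27×5.3 = 14.7220
Highest R₀: strategy B with 14.7220.

14.72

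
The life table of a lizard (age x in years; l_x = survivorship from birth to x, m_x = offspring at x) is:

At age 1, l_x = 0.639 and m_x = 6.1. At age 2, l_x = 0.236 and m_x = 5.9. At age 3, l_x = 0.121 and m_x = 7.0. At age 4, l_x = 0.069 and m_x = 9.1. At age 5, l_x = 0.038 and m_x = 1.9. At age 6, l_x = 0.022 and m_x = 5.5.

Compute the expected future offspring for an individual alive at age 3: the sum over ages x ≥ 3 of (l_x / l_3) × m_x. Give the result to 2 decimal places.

13.79

l_3 = 0.121. Conditional survival from age 3 to x is l_x / l_3.
  x=3: (0.121/0.121) × 7.0 = 7.0000
  x=4: (0.069/0.121) × 9.1 = 5.1893
  x=5: (0.038/0.121) × 1.9 = 0.5967
  x=6: (0.022/0.121) × 5.5 = 1.0000
Sum = 7.0000 + 5.1893 + 0.5967 + 1.0000 = 13.7860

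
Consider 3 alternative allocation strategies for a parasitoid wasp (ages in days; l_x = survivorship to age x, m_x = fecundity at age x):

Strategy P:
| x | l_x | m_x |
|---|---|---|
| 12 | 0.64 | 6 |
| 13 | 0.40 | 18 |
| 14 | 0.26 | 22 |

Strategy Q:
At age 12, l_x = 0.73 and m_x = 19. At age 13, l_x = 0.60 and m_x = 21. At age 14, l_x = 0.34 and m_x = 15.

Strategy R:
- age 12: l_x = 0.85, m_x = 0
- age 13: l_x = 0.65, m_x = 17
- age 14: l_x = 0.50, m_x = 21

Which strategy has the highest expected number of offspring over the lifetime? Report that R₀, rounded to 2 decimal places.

Strategy P: R₀ = 0.64×6 + 0.40×18 + 0.26×22 = 16.7600
Strategy Q: R₀ = 0.73×19 + 0.60×21 + 0.34×15 = 31.5700
Strategy R: R₀ = 0.85×0 + 0.65×17 + 0.50×21 = 21.5500
Highest R₀: strategy Q with 31.5700.

31.57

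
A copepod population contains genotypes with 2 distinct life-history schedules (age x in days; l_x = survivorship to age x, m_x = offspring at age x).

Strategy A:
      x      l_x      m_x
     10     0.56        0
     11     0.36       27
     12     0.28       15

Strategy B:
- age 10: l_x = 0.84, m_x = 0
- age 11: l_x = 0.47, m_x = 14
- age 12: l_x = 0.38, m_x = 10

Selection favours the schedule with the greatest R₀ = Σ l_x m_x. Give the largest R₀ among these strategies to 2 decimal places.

13.92

Strategy A: R₀ = 0.56×0 + 0.36×27 + 0.28×15 = 13.9200
Strategy B: R₀ = 0.84×0 + 0.47×14 + 0.38×10 = 10.3800
Highest R₀: strategy A with 13.9200.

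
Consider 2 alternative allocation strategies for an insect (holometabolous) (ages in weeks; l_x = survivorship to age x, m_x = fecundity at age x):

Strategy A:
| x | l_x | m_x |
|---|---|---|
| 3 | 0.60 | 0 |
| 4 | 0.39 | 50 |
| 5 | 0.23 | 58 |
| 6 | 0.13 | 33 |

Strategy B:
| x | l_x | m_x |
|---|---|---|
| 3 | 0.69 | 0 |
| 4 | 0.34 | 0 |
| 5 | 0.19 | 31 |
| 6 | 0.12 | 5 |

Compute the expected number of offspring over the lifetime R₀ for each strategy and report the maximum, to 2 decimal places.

37.13

Strategy A: R₀ = 0.60×0 + 0.39×50 + 0.23×58 + 0.13×33 = 37.1300
Strategy B: R₀ = 0.69×0 + 0.34×0 + 0.19×31 + 0.12×5 = 6.4900
Highest R₀: strategy A with 37.1300.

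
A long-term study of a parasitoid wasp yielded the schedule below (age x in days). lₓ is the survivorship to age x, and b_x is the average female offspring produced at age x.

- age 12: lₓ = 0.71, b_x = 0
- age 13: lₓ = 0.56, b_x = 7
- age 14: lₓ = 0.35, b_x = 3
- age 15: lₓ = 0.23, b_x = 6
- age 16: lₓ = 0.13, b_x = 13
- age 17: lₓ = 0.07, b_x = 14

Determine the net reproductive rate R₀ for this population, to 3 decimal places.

R₀ = Σ lₓ b_x:
  age 12: 0.71 × 0 = 0.0000
  age 13: 0.56 × 7 = 3.9200
  age 14: 0.35 × 3 = 1.0500
  age 15: 0.23 × 6 = 1.3800
  age 16: 0.13 × 13 = 1.6900
  age 17: 0.07 × 14 = 0.9800
R₀ = 0.0000 + 3.9200 + 1.0500 + 1.3800 + 1.6900 + 0.9800 = 9.0200

9.020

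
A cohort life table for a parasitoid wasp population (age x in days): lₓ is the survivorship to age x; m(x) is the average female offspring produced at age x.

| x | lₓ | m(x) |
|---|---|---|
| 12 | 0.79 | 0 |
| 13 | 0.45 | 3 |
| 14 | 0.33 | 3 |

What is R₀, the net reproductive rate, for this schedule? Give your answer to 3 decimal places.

2.340

R₀ = Σ lₓ m(x):
  age 12: 0.79 × 0 = 0.0000
  age 13: 0.45 × 3 = 1.3500
  age 14: 0.33 × 3 = 0.9900
R₀ = 0.0000 + 1.3500 + 0.9900 = 2.3400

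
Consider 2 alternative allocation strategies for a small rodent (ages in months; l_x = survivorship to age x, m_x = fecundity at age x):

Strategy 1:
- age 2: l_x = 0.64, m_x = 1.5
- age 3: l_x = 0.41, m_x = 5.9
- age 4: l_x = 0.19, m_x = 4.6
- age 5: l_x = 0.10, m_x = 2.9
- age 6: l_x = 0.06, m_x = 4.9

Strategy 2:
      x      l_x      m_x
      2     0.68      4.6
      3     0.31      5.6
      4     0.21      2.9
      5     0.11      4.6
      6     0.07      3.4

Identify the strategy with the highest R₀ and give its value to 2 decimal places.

Strategy 1: R₀ = 0.64×1.5 + 0.41×5.9 + 0.19×4.6 + 0.10×2.9 + 0.06×4.9 = 4.8370
Strategy 2: R₀ = 0.68×4.6 + 0.31×5.6 + 0.21×2.9 + 0.11×4.6 + 0.07×3.4 = 6.2170
Highest R₀: strategy 2 with 6.2170.

6.22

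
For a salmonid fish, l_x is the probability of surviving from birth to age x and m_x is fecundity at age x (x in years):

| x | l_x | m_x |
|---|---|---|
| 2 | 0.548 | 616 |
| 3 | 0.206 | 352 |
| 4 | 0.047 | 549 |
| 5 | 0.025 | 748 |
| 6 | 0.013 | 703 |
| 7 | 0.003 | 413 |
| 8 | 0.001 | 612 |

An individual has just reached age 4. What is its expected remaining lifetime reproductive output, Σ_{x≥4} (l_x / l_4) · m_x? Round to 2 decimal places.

l_4 = 0.047. Conditional survival from age 4 to x is l_x / l_4.
  x=4: (0.047/0.047) × 549 = 549.0000
  x=5: (0.025/0.047) × 748 = 397.8723
  x=6: (0.013/0.047) × 703 = 194.4468
  x=7: (0.003/0.047) × 413 = 26.3617
  x=8: (0.001/0.047) × 612 = 13.0213
Sum = 549.0000 + 397.8723 + 194.4468 + 26.3617 + 13.0213 = 1180.7021

1180.70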